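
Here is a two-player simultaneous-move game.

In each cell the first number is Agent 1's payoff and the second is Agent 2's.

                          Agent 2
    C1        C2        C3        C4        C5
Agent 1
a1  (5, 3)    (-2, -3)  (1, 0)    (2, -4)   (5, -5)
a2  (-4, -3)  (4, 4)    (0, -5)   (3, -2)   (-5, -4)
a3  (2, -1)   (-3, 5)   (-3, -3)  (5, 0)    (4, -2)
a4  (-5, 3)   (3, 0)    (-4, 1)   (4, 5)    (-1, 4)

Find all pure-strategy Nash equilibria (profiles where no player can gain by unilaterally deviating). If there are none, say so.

(a1, C1): Agent 1 gets 5, best alternative 2; Agent 2 gets 3, best alternative 0. No profitable deviation — NE.
(a1, C2): Agent 1 can switch to a2 (-2 → 4). Not NE.
(a1, C3): Agent 2 can switch to C1 (0 → 3). Not NE.
(a1, C4): Agent 1 can switch to a2 (2 → 3). Not NE.
(a1, C5): Agent 2 can switch to C1 (-5 → 3). Not NE.
(a2, C1): Agent 1 can switch to a1 (-4 → 5). Not NE.
(a2, C2): Agent 1 gets 4, best alternative 3; Agent 2 gets 4, best alternative -2. No profitable deviation — NE.
(a2, C3): Agent 1 can switch to a1 (0 → 1). Not NE.
(a2, C4): Agent 1 can switch to a3 (3 → 5). Not NE.
(a2, C5): Agent 1 can switch to a1 (-5 → 5). Not NE.
(a3, C1): Agent 1 can switch to a1 (2 → 5). Not NE.
(a3, C2): Agent 1 can switch to a1 (-3 → -2). Not NE.
(The remaining 8 profiles each have a profitable deviation by the same check.)

The pure Nash equilibria are (a1, C1), (a2, C2).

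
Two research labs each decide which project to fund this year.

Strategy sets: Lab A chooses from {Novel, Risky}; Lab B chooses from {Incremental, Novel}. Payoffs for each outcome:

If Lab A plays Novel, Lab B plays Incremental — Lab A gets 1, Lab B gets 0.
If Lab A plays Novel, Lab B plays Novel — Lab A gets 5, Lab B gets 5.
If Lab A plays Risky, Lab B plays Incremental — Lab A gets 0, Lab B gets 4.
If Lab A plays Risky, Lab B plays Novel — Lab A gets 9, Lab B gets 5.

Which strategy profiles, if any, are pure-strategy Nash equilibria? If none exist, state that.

Mark each player's best response to every combination of opponents' strategies; a profile where every player is best-responding is a pure Nash equilibrium.
Lab A against Incremental: payoffs 1, 0 → best response Novel.
Lab A against Novel: payoffs 5, 9 → best response Risky.
Lab B against Novel: payoffs 0, 5 → best response Novel.
Lab B against Risky: payoffs 4, 5 → best response Novel.
Mutual best responses: (Risky, Novel).

Pure NE: (Risky, Novel)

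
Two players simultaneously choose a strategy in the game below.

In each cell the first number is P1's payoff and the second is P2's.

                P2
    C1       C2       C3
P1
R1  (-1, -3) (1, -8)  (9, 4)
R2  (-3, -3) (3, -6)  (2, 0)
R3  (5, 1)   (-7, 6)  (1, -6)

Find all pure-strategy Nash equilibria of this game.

P1 against C1: payoffs -1, -3, 5 → best response R3.
P1 against C2: payoffs 1, 3, -7 → best response R2.
P1 against C3: payoffs 9, 2, 1 → best response R1.
P2 against R1: payoffs -3, -8, 4 → best response C3.
P2 against R2: payoffs -3, -6, 0 → best response C3.
P2 against R3: payoffs 1, 6, -6 → best response C2.
Mutual best responses: (R1, C3).

(R1, C3)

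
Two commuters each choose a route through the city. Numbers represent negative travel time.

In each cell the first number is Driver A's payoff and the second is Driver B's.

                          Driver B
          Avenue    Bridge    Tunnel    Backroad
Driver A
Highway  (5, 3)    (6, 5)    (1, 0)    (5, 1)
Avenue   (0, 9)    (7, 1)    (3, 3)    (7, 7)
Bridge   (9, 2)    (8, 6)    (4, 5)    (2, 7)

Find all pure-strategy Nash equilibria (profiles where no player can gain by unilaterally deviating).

This game has no pure Nash equilibrium.

(Highway, Avenue): Driver A can switch to Bridge (5 → 9). Not NE.
(Highway, Bridge): Driver A can switch to Avenue (6 → 7). Not NE.
(Highway, Tunnel): Driver A can switch to Avenue (1 → 3). Not NE.
(Highway, Backroad): Driver A can switch to Avenue (5 → 7). Not NE.
(Avenue, Avenue): Driver A can switch to Highway (0 → 5). Not NE.
(Avenue, Bridge): Driver A can switch to Bridge (7 → 8). Not NE.
(Avenue, Tunnel): Driver A can switch to Bridge (3 → 4). Not NE.
(Avenue, Backroad): Driver B can switch to Avenue (7 → 9). Not NE.
(Bridge, Avenue): Driver B can switch to Bridge (2 → 6). Not NE.
(Bridge, Bridge): Driver B can switch to Backroad (6 → 7). Not NE.
(The remaining 2 profiles each have a profitable deviation by the same check.)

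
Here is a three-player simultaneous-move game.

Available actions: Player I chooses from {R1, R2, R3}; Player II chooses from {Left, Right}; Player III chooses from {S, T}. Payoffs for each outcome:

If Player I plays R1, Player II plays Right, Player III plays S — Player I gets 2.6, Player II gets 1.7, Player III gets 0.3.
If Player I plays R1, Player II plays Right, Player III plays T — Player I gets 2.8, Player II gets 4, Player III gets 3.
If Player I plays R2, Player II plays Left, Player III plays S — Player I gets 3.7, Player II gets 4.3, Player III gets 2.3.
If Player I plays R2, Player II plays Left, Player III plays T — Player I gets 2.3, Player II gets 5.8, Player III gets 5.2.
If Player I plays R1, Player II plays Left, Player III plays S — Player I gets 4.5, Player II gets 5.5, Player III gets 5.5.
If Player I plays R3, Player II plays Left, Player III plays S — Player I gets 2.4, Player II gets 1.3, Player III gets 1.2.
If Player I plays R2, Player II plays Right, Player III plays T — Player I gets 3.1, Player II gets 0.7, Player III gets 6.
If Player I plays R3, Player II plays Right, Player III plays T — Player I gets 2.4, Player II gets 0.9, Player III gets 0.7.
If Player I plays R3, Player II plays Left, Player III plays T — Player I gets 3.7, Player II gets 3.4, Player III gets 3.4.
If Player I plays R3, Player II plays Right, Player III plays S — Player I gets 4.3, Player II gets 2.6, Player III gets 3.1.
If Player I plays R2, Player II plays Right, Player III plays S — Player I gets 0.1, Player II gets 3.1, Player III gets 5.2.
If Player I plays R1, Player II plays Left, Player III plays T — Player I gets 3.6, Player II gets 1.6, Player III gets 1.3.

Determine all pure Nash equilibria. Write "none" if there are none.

Check each profile: it is a Nash equilibrium iff no player can strictly gain by switching unilaterally.
(R1, Left, S): Player I gets 4.5, best alternative 3.7; Player II gets 5.5, best alternative 1.7; Player III gets 5.5, best alternative 1.3. No profitable deviation — NE.
(R1, Left, T): Player I can switch to R3 (3.6 → 3.7). Not NE.
(R1, Right, S): Player I can switch to R3 (2.6 → 4.3). Not NE.
(R1, Right, T): Player I can switch to R2 (2.8 → 3.1). Not NE.
(R2, Left, S): Player I can switch to R1 (3.7 → 4.5). Not NE.
(R2, Left, T): Player I can switch to R1 (2.3 → 3.6). Not NE.
(R2, Right, S): Player I can switch to R1 (0.1 → 2.6). Not NE.
(R2, Right, T): Player II can switch to Left (0.7 → 5.8). Not NE.
(R3, Left, S): Player I can switch to R1 (2.4 → 4.5). Not NE.
(R3, Left, T): Player I gets 3.7, best alternative 3.6; Player II gets 3.4, best alternative 0.9; Player III gets 3.4, best alternative 1.2. No profitable deviation — NE.
(R3, Right, S): Player I gets 4.3, best alternative 2.6; Player II gets 2.6, best alternative 1.3; Player III gets 3.1, best alternative 0.7. No profitable deviation — NE.
(R3, Right, T): Player I can switch to R1 (2.4 → 2.8). Not NE.

(R1, Left, S), (R3, Left, T), (R3, Right, S)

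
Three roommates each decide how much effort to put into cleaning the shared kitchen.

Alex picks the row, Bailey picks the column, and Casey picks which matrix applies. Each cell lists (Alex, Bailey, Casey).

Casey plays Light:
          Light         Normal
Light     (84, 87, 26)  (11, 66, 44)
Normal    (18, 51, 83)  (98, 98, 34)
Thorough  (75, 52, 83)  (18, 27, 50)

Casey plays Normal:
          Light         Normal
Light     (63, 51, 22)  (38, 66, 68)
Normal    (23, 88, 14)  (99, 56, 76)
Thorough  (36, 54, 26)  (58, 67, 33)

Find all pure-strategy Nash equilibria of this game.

Check each profile: it is a Nash equilibrium iff no player can strictly gain by switching unilaterally.
(Light, Light, Light): Alex gets 84, best alternative 75; Bailey gets 87, best alternative 66; Casey gets 26, best alternative 22. No profitable deviation — NE.
(Light, Light, Normal): Bailey can switch to Normal (51 → 66). Not NE.
(Light, Normal, Light): Alex can switch to Normal (11 → 98). Not NE.
(Light, Normal, Normal): Alex can switch to Normal (38 → 99). Not NE.
(Normal, Light, Light): Alex can switch to Light (18 → 84). Not NE.
(Normal, Light, Normal): Alex can switch to Light (23 → 63). Not NE.
(Normal, Normal, Light): Casey can switch to Normal (34 → 76). Not NE.
(Normal, Normal, Normal): Bailey can switch to Light (56 → 88). Not NE.
(Thorough, Light, Light): Alex can switch to Light (75 → 84). Not NE.
(Thorough, Light, Normal): Alex can switch to Light (36 → 63). Not NE.
(Thorough, Normal, Light): Alex can switch to Normal (18 → 98). Not NE.
(Thorough, Normal, Normal): Alex can switch to Normal (58 → 99). Not NE.

Pure NE: (Light, Light, Light)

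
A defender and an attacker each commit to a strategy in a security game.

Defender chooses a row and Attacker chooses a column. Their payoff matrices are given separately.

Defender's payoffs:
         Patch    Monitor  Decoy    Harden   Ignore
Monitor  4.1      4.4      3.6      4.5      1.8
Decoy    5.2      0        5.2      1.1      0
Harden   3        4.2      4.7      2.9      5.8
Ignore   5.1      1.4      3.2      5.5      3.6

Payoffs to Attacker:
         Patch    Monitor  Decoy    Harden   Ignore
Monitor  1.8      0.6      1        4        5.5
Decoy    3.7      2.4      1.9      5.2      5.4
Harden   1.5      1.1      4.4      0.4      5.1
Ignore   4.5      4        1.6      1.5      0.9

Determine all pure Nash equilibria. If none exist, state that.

Mark each player's best response to every combination of opponents' strategies; a profile where every player is best-responding is a pure Nash equilibrium.
Defender against Patch: payoffs 4.1, 5.2, 3, 5.1 → best response Decoy.
Defender against Monitor: payoffs 4.4, 0, 4.2, 1.4 → best response Monitor.
Defender against Decoy: payoffs 3.6, 5.2, 4.7, 3.2 → best response Decoy.
Defender against Harden: payoffs 4.5, 1.1, 2.9, 5.5 → best response Ignore.
Defender against Ignore: payoffs 1.8, 0, 5.8, 3.6 → best response Harden.
Attacker against Monitor: payoffs 1.8, 0.6, 1, 4, 5.5 → best response Ignore.
Attacker against Decoy: payoffs 3.7, 2.4, 1.9, 5.2, 5.4 → best response Ignore.
Attacker against Harden: payoffs 1.5, 1.1, 4.4, 0.4, 5.1 → best response Ignore.
Attacker against Ignore: payoffs 4.5, 4, 1.6, 1.5, 0.9 → best response Patch.
Mutual best responses: (Harden, Ignore).

Pure NE: (Harden, Ignore)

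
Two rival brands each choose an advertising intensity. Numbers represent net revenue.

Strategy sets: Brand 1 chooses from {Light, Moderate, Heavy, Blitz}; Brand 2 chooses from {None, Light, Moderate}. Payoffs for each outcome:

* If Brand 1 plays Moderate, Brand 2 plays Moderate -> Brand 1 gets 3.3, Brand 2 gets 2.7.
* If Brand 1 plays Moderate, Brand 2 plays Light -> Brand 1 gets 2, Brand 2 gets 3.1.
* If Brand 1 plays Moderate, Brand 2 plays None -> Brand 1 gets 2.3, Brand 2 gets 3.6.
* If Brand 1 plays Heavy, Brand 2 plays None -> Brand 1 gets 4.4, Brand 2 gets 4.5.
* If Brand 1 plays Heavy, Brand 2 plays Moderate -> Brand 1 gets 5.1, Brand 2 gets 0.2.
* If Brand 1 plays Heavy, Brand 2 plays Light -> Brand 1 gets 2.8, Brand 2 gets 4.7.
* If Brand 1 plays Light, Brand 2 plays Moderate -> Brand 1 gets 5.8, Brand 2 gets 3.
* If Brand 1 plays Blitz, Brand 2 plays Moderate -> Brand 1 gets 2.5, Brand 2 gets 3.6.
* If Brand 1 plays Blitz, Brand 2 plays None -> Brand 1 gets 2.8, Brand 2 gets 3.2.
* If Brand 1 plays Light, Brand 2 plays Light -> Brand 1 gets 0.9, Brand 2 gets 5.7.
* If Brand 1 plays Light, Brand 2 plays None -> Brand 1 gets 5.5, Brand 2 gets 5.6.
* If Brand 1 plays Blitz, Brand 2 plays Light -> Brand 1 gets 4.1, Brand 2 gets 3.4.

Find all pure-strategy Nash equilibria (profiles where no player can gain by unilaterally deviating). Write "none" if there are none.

Mark each player's best response to every combination of opponents' strategies; a profile where every player is best-responding is a pure Nash equilibrium.
Brand 1 against None: payoffs 5.5, 2.3, 4.4, 2.8 → best response Light.
Brand 1 against Light: payoffs 0.9, 2, 2.8, 4.1 → best response Blitz.
Brand 1 against Moderate: payoffs 5.8, 3.3, 5.1, 2.5 → best response Light.
Brand 2 against Light: payoffs 5.6, 5.7, 3 → best response Light.
Brand 2 against Moderate: payoffs 3.6, 3.1, 2.7 → best response None.
Brand 2 against Heavy: payoffs 4.5, 4.7, 0.2 → best response Light.
Brand 2 against Blitz: payoffs 3.2, 3.4, 3.6 → best response Moderate.
No profile is a mutual best response for all players.

No pure-strategy Nash equilibrium.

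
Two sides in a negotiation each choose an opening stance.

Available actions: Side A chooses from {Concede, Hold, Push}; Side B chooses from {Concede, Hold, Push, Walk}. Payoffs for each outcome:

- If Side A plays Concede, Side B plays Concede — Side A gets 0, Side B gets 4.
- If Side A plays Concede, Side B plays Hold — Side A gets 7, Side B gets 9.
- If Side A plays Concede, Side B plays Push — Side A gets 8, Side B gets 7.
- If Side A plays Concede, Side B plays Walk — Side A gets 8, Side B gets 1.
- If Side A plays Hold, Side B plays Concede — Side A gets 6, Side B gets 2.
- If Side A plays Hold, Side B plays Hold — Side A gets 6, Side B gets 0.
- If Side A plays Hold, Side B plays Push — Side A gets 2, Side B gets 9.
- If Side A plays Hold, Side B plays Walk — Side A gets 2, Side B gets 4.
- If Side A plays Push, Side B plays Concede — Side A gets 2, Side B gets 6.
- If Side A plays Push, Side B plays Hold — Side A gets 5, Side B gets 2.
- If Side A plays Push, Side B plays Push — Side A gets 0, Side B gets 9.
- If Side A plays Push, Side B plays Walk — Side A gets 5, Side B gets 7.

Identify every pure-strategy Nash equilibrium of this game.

(Concede, Hold)

Mark each player's best response to every combination of opponents' strategies; a profile where every player is best-responding is a pure Nash equilibrium.
Side A against Concede: payoffs 0, 6, 2 → best response Hold.
Side A against Hold: payoffs 7, 6, 5 → best response Concede.
Side A against Push: payoffs 8, 2, 0 → best response Concede.
Side A against Walk: payoffs 8, 2, 5 → best response Concede.
Side B against Concede: payoffs 4, 9, 7, 1 → best response Hold.
Side B against Hold: payoffs 2, 0, 9, 4 → best response Push.
Side B against Push: payoffs 6, 2, 9, 7 → best response Push.
Mutual best responses: (Concede, Hold).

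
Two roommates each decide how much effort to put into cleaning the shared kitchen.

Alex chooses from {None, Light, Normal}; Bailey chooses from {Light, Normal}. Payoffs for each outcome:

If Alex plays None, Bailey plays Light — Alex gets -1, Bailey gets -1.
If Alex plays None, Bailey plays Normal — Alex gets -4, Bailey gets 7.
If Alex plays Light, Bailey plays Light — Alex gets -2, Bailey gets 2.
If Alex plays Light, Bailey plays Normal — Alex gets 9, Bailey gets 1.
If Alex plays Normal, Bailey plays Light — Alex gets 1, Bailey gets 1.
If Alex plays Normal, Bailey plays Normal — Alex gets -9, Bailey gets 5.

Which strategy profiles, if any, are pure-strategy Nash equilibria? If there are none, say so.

Alex against Light: payoffs -1, -2, 1 → best response Normal.
Alex against Normal: payoffs -4, 9, -9 → best response Light.
Bailey against None: payoffs -1, 7 → best response Normal.
Bailey against Light: payoffs 2, 1 → best response Light.
Bailey against Normal: payoffs 1, 5 → best response Normal.
No profile is a mutual best response for all players.

There is no pure-strategy Nash equilibrium.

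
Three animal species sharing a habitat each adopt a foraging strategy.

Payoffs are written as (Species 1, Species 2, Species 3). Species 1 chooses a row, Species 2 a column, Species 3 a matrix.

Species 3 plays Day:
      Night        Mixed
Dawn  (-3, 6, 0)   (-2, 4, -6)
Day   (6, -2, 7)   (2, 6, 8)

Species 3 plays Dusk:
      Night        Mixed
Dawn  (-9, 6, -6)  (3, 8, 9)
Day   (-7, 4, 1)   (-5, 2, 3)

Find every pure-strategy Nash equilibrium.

Pure-strategy Nash equilibria: (Dawn, Mixed, Dusk); (Day, Mixed, Day)

For each strategy profile, look for a profitable unilateral deviation.
(Dawn, Night, Day): Species 1 can switch to Day (-3 → 6). Not NE.
(Dawn, Night, Dusk): Species 1 can switch to Day (-9 → -7). Not NE.
(Dawn, Mixed, Day): Species 1 can switch to Day (-2 → 2). Not NE.
(Dawn, Mixed, Dusk): Species 1 gets 3, best alternative -5; Species 2 gets 8, best alternative 6; Species 3 gets 9, best alternative -6. No profitable deviation — NE.
(Day, Night, Day): Species 2 can switch to Mixed (-2 → 6). Not NE.
(Day, Night, Dusk): Species 3 can switch to Day (1 → 7). Not NE.
(Day, Mixed, Day): Species 1 gets 2, best alternative -2; Species 2 gets 6, best alternative -2; Species 3 gets 8, best alternative 3. No profitable deviation — NE.
(Day, Mixed, Dusk): Species 1 can switch to Dawn (-5 → 3). Not NE.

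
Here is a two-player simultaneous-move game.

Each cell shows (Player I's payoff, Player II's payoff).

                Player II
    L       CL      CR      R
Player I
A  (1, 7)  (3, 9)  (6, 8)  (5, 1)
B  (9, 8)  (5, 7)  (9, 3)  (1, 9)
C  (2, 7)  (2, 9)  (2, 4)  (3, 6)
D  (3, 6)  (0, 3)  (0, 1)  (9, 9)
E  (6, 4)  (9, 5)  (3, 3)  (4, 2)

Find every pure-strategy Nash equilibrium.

The pure Nash equilibria are (D, R) and (E, CL).

Player I against L: payoffs 1, 9, 2, 3, 6 → best response B.
Player I against CL: payoffs 3, 5, 2, 0, 9 → best response E.
Player I against CR: payoffs 6, 9, 2, 0, 3 → best response B.
Player I against R: payoffs 5, 1, 3, 9, 4 → best response D.
Player II against A: payoffs 7, 9, 8, 1 → best response CL.
Player II against B: payoffs 8, 7, 3, 9 → best response R.
Player II against C: payoffs 7, 9, 4, 6 → best response CL.
Player II against D: payoffs 6, 3, 1, 9 → best response R.
Player II against E: payoffs 4, 5, 3, 2 → best response CL.
Mutual best responses: (D, R); (E, CL).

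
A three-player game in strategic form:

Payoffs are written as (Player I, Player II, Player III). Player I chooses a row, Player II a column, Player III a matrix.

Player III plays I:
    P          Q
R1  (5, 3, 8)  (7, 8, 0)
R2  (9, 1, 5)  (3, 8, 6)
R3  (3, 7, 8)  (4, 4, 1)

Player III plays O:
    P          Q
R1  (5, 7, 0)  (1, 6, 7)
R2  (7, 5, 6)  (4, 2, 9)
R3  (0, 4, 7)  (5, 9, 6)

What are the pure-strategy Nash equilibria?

(R1, P, I): Player I can switch to R2 (5 → 9). Not NE.
(R1, P, O): Player I can switch to R2 (5 → 7). Not NE.
(R1, Q, I): Player III can switch to O (0 → 7). Not NE.
(R1, Q, O): Player I can switch to R2 (1 → 4). Not NE.
(R2, P, I): Player II can switch to Q (1 → 8). Not NE.
(R2, P, O): Player I gets 7, best alternative 5; Player II gets 5, best alternative 2; Player III gets 6, best alternative 5. No profitable deviation — NE.
(R2, Q, I): Player I can switch to R1 (3 → 7). Not NE.
(R3, Q, O): Player I gets 5, best alternative 4; Player II gets 9, best alternative 4; Player III gets 6, best alternative 1. No profitable deviation — NE.
(The remaining 4 profiles each have a profitable deviation by the same check.)

(R2, P, O) and (R3, Q, O)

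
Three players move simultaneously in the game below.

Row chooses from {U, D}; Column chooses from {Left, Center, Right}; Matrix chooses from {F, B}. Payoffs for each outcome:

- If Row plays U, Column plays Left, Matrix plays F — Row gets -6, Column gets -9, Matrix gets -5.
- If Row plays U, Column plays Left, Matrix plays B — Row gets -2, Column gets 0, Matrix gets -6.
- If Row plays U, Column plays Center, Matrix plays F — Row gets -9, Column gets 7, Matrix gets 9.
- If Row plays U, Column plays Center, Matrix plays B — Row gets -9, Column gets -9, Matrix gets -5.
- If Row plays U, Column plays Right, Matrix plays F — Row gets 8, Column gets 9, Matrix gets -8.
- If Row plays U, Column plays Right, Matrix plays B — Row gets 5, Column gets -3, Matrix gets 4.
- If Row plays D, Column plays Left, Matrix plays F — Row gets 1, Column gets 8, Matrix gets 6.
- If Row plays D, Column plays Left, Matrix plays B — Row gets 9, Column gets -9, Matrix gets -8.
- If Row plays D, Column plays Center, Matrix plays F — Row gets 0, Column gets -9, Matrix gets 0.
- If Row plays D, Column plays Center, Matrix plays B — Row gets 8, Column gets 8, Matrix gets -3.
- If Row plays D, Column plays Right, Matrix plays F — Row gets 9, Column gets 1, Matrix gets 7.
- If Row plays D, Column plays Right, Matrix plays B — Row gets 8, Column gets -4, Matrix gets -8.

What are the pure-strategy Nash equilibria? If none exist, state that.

(D, Left, F)

Row against (Left, F): payoffs -6, 1 → best response D.
Row against (Left, B): payoffs -2, 9 → best response D.
Row against (Center, F): payoffs -9, 0 → best response D.
Row against (Center, B): payoffs -9, 8 → best response D.
Row against (Right, F): payoffs 8, 9 → best response D.
Row against (Right, B): payoffs 5, 8 → best response D.
Column against (U, F): payoffs -9, 7, 9 → best response Right.
Column against (U, B): payoffs 0, -9, -3 → best response Left.
Column against (D, F): payoffs 8, -9, 1 → best response Left.
Column against (D, B): payoffs -9, 8, -4 → best response Center.
Matrix against (U, Left): payoffs -5, -6 → best response F.
Matrix against (U, Center): payoffs 9, -5 → best response F.
Matrix against (U, Right): payoffs -8, 4 → best response B.
Matrix against (D, Left): payoffs 6, -8 → best response F.
Matrix against (D, Center): payoffs 0, -3 → best response F.
Matrix against (D, Right): payoffs 7, -8 → best response F.
Mutual best responses: (D, Left, F).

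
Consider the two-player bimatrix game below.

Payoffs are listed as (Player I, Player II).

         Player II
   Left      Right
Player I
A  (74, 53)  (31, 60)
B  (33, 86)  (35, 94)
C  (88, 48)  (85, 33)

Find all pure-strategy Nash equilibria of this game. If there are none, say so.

For each player, find the best response to each opponent profile; mutual best responses are the pure NE.
Player I against Left: payoffs 74, 33, 88 → best response C.
Player I against Right: payoffs 31, 35, 85 → best response C.
Player II against A: payoffs 53, 60 → best response Right.
Player II against B: payoffs 86, 94 → best response Right.
Player II against C: payoffs 48, 33 → best response Left.
Mutual best responses: (C, Left).

Pure NE: (C, Left)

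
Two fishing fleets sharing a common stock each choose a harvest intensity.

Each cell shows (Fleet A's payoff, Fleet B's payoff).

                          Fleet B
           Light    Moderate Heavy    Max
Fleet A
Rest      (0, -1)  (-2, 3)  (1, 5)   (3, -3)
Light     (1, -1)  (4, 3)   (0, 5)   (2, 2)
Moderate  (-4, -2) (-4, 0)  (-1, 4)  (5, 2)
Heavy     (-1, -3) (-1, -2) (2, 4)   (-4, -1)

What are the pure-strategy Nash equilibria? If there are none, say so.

The unique pure-strategy Nash equilibrium is (Heavy, Heavy).

For each player, find the best response to each opponent profile; mutual best responses are the pure NE.
Fleet A against Light: payoffs 0, 1, -4, -1 → best response Light.
Fleet A against Moderate: payoffs -2, 4, -4, -1 → best response Light.
Fleet A against Heavy: payoffs 1, 0, -1, 2 → best response Heavy.
Fleet A against Max: payoffs 3, 2, 5, -4 → best response Moderate.
Fleet B against Rest: payoffs -1, 3, 5, -3 → best response Heavy.
Fleet B against Light: payoffs -1, 3, 5, 2 → best response Heavy.
Fleet B against Moderate: payoffs -2, 0, 4, 2 → best response Heavy.
Fleet B against Heavy: payoffs -3, -2, 4, -1 → best response Heavy.
Mutual best responses: (Heavy, Heavy).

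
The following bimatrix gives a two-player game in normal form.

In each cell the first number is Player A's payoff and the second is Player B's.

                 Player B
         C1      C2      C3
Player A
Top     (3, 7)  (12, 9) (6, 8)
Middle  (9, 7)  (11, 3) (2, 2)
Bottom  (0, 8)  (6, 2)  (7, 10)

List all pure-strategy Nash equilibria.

(Top, C1): Player A can switch to Middle (3 → 9). Not NE.
(Top, C2): Player A gets 12, best alternative 11; Player B gets 9, best alternative 8. No profitable deviation — NE.
(Top, C3): Player A can switch to Bottom (6 → 7). Not NE.
(Middle, C1): Player A gets 9, best alternative 3; Player B gets 7, best alternative 3. No profitable deviation — NE.
(Middle, C2): Player A can switch to Top (11 → 12). Not NE.
(Middle, C3): Player A can switch to Top (2 → 6). Not NE.
(Bottom, C1): Player A can switch to Top (0 → 3). Not NE.
(Bottom, C2): Player A can switch to Top (6 → 12). Not NE.
(Bottom, C3): Player A gets 7, best alternative 6; Player B gets 10, best alternative 8. No profitable deviation — NE.

The pure Nash equilibria are (Top, C2), (Middle, C1), (Bottom, C3).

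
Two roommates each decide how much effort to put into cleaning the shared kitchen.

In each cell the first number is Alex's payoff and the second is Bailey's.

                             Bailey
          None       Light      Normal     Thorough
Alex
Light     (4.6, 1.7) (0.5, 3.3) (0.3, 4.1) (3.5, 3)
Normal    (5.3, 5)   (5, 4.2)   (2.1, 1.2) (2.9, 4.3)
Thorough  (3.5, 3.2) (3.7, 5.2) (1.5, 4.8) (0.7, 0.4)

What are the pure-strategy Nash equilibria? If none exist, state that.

(Light, None): Alex can switch to Normal (4.6 → 5.3). Not NE.
(Light, Light): Alex can switch to Normal (0.5 → 5). Not NE.
(Light, Normal): Alex can switch to Normal (0.3 → 2.1). Not NE.
(Light, Thorough): Bailey can switch to Light (3 → 3.3). Not NE.
(Normal, None): Alex gets 5.3, best alternative 4.6; Bailey gets 5, best alternative 4.3. No profitable deviation — NE.
(Normal, Light): Bailey can switch to None (4.2 → 5). Not NE.
(Normal, Normal): Bailey can switch to None (1.2 → 5). Not NE.
(The remaining 5 profiles each have a profitable deviation by the same check.)

(Normal, None)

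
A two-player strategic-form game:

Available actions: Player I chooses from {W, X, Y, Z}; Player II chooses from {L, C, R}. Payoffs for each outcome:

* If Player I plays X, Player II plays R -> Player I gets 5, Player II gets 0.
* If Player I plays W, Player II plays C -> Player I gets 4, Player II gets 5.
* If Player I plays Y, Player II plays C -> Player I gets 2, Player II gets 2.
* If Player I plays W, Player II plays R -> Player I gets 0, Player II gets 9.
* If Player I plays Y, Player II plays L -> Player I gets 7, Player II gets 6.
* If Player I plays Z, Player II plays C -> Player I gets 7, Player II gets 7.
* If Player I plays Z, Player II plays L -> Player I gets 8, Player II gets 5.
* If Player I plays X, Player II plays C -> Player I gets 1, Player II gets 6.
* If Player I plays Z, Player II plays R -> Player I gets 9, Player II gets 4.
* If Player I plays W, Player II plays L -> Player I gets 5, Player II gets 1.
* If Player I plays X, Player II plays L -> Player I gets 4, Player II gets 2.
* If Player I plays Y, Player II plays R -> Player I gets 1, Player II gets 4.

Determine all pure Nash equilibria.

Pure NE: (Z, C)

Player I against L: payoffs 5, 4, 7, 8 → best response Z.
Player I against C: payoffs 4, 1, 2, 7 → best response Z.
Player I against R: payoffs 0, 5, 1, 9 → best response Z.
Player II against W: payoffs 1, 5, 9 → best response R.
Player II against X: payoffs 2, 6, 0 → best response C.
Player II against Y: payoffs 6, 2, 4 → best response L.
Player II against Z: payoffs 5, 7, 4 → best response C.
Mutual best responses: (Z, C).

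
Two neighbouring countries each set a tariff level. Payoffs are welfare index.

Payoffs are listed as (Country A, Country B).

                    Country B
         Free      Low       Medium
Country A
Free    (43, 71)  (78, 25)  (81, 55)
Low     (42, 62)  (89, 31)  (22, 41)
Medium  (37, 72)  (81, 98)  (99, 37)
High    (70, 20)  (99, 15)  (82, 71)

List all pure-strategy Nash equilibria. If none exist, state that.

Mark each player's best response to every combination of opponents' strategies; a profile where every player is best-responding is a pure Nash equilibrium.
Country A against Free: payoffs 43, 42, 37, 70 → best response High.
Country A against Low: payoffs 78, 89, 81, 99 → best response High.
Country A against Medium: payoffs 81, 22, 99, 82 → best response Medium.
Country B against Free: payoffs 71, 25, 55 → best response Free.
Country B against Low: payoffs 62, 31, 41 → best response Free.
Country B against Medium: payoffs 72, 98, 37 → best response Low.
Country B against High: payoffs 20, 15, 71 → best response Medium.
No profile is a mutual best response for all players.

There is no pure-strategy Nash equilibrium.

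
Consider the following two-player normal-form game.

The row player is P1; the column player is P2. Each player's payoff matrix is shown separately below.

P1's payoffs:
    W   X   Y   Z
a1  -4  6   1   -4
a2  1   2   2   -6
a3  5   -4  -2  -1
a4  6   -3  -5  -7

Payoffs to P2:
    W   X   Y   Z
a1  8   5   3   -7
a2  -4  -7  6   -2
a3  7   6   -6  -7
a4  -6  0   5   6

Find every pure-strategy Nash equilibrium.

Pure NE: (a2, Y)

(a1, W): P1 can switch to a2 (-4 → 1). Not NE.
(a1, X): P2 can switch to W (5 → 8). Not NE.
(a1, Y): P1 can switch to a2 (1 → 2). Not NE.
(a1, Z): P1 can switch to a3 (-4 → -1). Not NE.
(a2, W): P1 can switch to a3 (1 → 5). Not NE.
(a2, X): P1 can switch to a1 (2 → 6). Not NE.
(a2, Y): P1 gets 2, best alternative 1; P2 gets 6, best alternative -2. No profitable deviation — NE.
(a2, Z): P1 can switch to a1 (-6 → -4). Not NE.
(a3, W): P1 can switch to a4 (5 → 6). Not NE.
(a3, X): P1 can switch to a1 (-4 → 6). Not NE.
(a3, Y): P1 can switch to a1 (-2 → 1). Not NE.
(The remaining 5 profiles each have a profitable deviation by the same check.)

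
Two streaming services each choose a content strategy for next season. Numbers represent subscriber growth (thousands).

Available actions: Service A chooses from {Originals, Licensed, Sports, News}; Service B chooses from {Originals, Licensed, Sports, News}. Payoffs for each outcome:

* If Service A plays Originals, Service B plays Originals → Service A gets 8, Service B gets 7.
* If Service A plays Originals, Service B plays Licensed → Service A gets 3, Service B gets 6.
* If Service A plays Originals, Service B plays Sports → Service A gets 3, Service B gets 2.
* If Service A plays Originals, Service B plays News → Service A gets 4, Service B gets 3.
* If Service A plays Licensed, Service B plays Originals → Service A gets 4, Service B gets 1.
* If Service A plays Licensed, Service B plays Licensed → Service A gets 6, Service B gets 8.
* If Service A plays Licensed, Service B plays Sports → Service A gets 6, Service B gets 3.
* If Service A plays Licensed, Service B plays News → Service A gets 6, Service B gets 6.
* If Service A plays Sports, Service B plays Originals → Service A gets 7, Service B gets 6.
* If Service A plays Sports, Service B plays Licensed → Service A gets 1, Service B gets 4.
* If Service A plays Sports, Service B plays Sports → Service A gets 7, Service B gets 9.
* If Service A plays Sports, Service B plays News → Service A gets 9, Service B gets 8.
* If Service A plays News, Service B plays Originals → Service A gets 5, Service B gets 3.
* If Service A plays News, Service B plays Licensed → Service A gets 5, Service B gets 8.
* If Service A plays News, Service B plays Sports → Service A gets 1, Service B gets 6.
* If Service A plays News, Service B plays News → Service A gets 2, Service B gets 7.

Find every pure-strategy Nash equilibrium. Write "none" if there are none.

(Originals, Originals), (Licensed, Licensed), (Sports, Sports)

For each player, find the best response to each opponent profile; mutual best responses are the pure NE.
Service A against Originals: payoffs 8, 4, 7, 5 → best response Originals.
Service A against Licensed: payoffs 3, 6, 1, 5 → best response Licensed.
Service A against Sports: payoffs 3, 6, 7, 1 → best response Sports.
Service A against News: payoffs 4, 6, 9, 2 → best response Sports.
Service B against Originals: payoffs 7, 6, 2, 3 → best response Originals.
Service B against Licensed: payoffs 1, 8, 3, 6 → best response Licensed.
Service B against Sports: payoffs 6, 4, 9, 8 → best response Sports.
Service B against News: payoffs 3, 8, 6, 7 → best response Licensed.
Mutual best responses: (Originals, Originals); (Licensed, Licensed); (Sports, Sports).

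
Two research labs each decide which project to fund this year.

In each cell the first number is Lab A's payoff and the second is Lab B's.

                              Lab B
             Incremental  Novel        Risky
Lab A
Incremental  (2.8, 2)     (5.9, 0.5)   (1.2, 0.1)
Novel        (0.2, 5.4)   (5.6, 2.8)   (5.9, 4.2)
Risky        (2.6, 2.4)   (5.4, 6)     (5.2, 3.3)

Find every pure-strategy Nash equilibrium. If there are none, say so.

(Incremental, Incremental)

Lab A against Incremental: payoffs 2.8, 0.2, 2.6 → best response Incremental.
Lab A against Novel: payoffs 5.9, 5.6, 5.4 → best response Incremental.
Lab A against Risky: payoffs 1.2, 5.9, 5.2 → best response Novel.
Lab B against Incremental: payoffs 2, 0.5, 0.1 → best response Incremental.
Lab B against Novel: payoffs 5.4, 2.8, 4.2 → best response Incremental.
Lab B against Risky: payoffs 2.4, 6, 3.3 → best response Novel.
Mutual best responses: (Incremental, Incremental).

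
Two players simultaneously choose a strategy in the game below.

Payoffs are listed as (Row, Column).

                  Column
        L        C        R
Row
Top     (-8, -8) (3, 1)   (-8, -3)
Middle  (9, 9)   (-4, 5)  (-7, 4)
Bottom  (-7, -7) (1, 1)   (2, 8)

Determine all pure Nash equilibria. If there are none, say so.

Row against L: payoffs -8, 9, -7 → best response Middle.
Row against C: payoffs 3, -4, 1 → best response Top.
Row against R: payoffs -8, -7, 2 → best response Bottom.
Column against Top: payoffs -8, 1, -3 → best response C.
Column against Middle: payoffs 9, 5, 4 → best response L.
Column against Bottom: payoffs -7, 1, 8 → best response R.
Mutual best responses: (Top, C); (Middle, L); (Bottom, R).

(Top, C), (Middle, L), (Bottom, R)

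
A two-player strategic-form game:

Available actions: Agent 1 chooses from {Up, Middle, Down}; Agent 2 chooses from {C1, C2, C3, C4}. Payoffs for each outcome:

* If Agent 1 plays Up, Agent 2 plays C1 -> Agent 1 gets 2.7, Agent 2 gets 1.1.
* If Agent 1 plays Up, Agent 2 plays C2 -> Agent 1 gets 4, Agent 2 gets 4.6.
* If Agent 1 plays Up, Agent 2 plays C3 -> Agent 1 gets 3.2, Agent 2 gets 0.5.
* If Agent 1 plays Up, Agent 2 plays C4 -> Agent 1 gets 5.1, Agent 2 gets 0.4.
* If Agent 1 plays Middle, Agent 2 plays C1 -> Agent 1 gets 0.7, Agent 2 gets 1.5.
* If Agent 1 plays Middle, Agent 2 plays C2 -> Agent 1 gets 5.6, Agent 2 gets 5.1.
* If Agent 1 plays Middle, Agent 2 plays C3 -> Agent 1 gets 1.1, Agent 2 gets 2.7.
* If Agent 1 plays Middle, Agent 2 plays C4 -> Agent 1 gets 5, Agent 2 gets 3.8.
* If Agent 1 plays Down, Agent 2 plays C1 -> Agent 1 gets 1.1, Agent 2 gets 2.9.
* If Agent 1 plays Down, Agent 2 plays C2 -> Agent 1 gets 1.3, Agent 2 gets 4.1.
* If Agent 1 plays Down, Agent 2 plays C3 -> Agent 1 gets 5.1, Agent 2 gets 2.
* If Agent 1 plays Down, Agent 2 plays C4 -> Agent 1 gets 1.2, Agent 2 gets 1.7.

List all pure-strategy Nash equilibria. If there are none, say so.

The unique pure-strategy Nash equilibrium is (Middle, C2).

Mark each player's best response to every combination of opponents' strategies; a profile where every player is best-responding is a pure Nash equilibrium.
Agent 1 against C1: payoffs 2.7, 0.7, 1.1 → best response Up.
Agent 1 against C2: payoffs 4, 5.6, 1.3 → best response Middle.
Agent 1 against C3: payoffs 3.2, 1.1, 5.1 → best response Down.
Agent 1 against C4: payoffs 5.1, 5, 1.2 → best response Up.
Agent 2 against Up: payoffs 1.1, 4.6, 0.5, 0.4 → best response C2.
Agent 2 against Middle: payoffs 1.5, 5.1, 2.7, 3.8 → best response C2.
Agent 2 against Down: payoffs 2.9, 4.1, 2, 1.7 → best response C2.
Mutual best responses: (Middle, C2).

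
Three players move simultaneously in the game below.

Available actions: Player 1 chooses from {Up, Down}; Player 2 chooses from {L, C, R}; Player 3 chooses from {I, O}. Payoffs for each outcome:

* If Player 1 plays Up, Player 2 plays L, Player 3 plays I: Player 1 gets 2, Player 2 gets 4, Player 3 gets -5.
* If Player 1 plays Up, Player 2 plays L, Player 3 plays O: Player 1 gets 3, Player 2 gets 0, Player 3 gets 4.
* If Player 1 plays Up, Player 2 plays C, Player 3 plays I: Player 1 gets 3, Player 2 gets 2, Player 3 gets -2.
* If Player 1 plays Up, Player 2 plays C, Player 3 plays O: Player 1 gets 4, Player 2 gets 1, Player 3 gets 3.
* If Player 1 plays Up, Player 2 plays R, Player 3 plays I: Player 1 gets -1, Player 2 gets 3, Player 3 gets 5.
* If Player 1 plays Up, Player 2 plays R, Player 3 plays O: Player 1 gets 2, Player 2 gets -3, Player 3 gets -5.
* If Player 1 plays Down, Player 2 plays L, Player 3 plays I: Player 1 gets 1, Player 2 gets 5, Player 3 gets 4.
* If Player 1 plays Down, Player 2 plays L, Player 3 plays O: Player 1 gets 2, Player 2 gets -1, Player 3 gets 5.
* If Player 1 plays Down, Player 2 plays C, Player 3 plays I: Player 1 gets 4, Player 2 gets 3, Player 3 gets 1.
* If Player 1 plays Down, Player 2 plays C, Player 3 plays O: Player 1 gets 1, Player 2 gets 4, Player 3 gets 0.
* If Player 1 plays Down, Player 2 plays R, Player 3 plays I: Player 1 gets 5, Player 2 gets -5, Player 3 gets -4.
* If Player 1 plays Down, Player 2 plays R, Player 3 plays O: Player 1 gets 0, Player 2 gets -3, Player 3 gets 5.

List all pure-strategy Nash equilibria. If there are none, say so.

The unique pure-strategy Nash equilibrium is (Up, C, O).

Player 1 against (L, I): payoffs 2, 1 → best response Up.
Player 1 against (L, O): payoffs 3, 2 → best response Up.
Player 1 against (C, I): payoffs 3, 4 → best response Down.
Player 1 against (C, O): payoffs 4, 1 → best response Up.
Player 1 against (R, I): payoffs -1, 5 → best response Down.
Player 1 against (R, O): payoffs 2, 0 → best response Up.
Player 2 against (Up, I): payoffs 4, 2, 3 → best response L.
Player 2 against (Up, O): payoffs 0, 1, -3 → best response C.
Player 2 against (Down, I): payoffs 5, 3, -5 → best response L.
Player 2 against (Down, O): payoffs -1, 4, -3 → best response C.
Player 3 against (Up, L): payoffs -5, 4 → best response O.
Player 3 against (Up, C): payoffs -2, 3 → best response O.
Player 3 against (Up, R): payoffs 5, -5 → best response I.
Player 3 against (Down, L): payoffs 4, 5 → best response O.
Player 3 against (Down, C): payoffs 1, 0 → best response I.
Player 3 against (Down, R): payoffs -4, 5 → best response O.
Mutual best responses: (Up, C, O).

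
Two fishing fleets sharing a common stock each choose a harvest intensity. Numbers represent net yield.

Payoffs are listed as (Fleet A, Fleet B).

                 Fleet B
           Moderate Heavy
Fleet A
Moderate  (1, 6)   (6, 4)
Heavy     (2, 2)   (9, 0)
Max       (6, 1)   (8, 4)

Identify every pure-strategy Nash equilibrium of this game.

(Moderate, Moderate): Fleet A can switch to Heavy (1 → 2). Not NE.
(Moderate, Heavy): Fleet A can switch to Heavy (6 → 9). Not NE.
(Heavy, Moderate): Fleet A can switch to Max (2 → 6). Not NE.
(Heavy, Heavy): Fleet B can switch to Moderate (0 → 2). Not NE.
(Max, Moderate): Fleet B can switch to Heavy (1 → 4). Not NE.
(Max, Heavy): Fleet A can switch to Heavy (8 → 9). Not NE.

none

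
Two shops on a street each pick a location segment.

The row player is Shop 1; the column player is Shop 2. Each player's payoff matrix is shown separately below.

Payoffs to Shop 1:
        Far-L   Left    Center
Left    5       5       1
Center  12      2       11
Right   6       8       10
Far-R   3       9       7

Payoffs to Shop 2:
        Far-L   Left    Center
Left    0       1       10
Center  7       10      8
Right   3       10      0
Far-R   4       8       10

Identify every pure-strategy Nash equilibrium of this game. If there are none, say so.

Mark each player's best response to every combination of opponents' strategies; a profile where every player is best-responding is a pure Nash equilibrium.
Shop 1 against Far-L: payoffs 5, 12, 6, 3 → best response Center.
Shop 1 against Left: payoffs 5, 2, 8, 9 → best response Far-R.
Shop 1 against Center: payoffs 1, 11, 10, 7 → best response Center.
Shop 2 against Left: payoffs 0, 1, 10 → best response Center.
Shop 2 against Center: payoffs 7, 10, 8 → best response Left.
Shop 2 against Right: payoffs 3, 10, 0 → best response Left.
Shop 2 against Far-R: payoffs 4, 8, 10 → best response Center.
No profile is a mutual best response for all players.

This game has no pure Nash equilibrium.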